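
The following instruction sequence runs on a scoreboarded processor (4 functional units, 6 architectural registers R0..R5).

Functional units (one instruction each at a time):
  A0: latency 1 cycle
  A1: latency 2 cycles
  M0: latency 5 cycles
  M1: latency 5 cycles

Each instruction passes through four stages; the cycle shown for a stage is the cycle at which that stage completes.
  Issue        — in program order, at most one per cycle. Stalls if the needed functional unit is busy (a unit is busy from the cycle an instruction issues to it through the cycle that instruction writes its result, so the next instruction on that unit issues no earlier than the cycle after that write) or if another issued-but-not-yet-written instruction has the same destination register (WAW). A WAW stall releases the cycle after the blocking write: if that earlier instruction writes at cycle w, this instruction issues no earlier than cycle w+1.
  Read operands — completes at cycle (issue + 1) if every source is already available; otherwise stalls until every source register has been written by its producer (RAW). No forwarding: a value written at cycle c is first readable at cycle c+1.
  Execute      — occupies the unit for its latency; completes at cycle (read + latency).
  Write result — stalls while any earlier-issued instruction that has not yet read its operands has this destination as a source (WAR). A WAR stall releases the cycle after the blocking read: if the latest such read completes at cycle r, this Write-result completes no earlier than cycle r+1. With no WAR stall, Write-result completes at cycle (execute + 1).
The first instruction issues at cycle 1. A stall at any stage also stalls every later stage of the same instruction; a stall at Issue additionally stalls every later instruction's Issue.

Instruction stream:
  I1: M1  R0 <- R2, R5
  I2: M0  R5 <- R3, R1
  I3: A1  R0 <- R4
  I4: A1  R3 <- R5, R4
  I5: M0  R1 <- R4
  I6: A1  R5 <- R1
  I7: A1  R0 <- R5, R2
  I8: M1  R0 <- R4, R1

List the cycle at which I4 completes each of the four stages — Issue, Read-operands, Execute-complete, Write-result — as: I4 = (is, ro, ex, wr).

t=1  issue I1 (M1)
t=2  I1 read-ops | issue I2 (M0)
t=3  I2 read-ops
t=7  I1 finished on M1
t=8  I1→R0 | I2 finished on M0
t=9  I2→R5 | issue I3 (A1)
t=10  I3 read-ops
t=12  I3 finished on A1
t=13  I3→R0
t=14  issue I4 (A1)
t=15  I4 read-ops | issue I5 (M0)
t=16  I5 read-ops
t=17  I4 finished on A1
t=18  I4→R3
t=19  issue I6 (A1)
t=21  I5 finished on M0
t=22  I5→R1
t=23  I6 read-ops
t=25  I6 finished on A1
t=26  I6→R5
t=27  issue I7 (A1)
t=28  I7 read-ops
t=30  I7 finished on A1
t=31  I7→R0
t=32  issue I8 (M1)
t=33  I8 read-ops
t=38  I8 finished on M1
t=39  I8→R0

I4 = (14, 15, 17, 18)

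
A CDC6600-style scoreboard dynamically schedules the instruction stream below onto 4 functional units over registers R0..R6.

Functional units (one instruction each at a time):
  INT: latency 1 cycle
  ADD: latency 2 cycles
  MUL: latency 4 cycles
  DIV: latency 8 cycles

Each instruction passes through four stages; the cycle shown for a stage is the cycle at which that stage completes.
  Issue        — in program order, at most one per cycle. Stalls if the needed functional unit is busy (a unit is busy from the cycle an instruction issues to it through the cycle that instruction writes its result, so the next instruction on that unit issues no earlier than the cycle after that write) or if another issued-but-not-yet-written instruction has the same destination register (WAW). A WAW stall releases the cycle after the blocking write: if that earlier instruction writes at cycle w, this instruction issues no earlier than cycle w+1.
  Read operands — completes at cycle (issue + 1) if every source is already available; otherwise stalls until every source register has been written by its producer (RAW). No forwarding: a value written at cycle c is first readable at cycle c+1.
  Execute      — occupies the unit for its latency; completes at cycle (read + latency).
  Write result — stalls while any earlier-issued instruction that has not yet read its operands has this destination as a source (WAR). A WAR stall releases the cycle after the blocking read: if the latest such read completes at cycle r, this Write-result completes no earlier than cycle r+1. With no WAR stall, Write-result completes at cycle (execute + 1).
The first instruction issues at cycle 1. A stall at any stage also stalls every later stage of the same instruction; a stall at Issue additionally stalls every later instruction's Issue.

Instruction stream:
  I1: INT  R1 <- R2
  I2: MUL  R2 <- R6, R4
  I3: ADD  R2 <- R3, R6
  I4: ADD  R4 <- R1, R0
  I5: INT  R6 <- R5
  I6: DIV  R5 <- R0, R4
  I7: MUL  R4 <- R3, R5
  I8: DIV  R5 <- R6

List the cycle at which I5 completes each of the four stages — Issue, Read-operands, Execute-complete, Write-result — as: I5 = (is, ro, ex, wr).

I1: IS=1 RO=2 EX=3 WR=4
I2: IS=2 RO=3 EX=7 WR=8
I3: IS=9 RO=10 EX=12 WR=13  [WAW R2: wait I2 write@8]
I4: IS=14 RO=15 EX=17 WR=18  [struct: ADD busy until I3 writes@13]
I5: IS=15 RO=16 EX=17 WR=18
I6: IS=16 RO=19 EX=27 WR=28  [RAW R4: wait I4 write@18]
I7: IS=19 RO=29 EX=33 WR=34  [WAW R4: wait I4 write@18; RAW R5: wait I6 write@28]
I8: IS=29 RO=30 EX=38 WR=39  [struct: DIV busy until I6 writes@28]

I5 = (15, 16, 17, 18)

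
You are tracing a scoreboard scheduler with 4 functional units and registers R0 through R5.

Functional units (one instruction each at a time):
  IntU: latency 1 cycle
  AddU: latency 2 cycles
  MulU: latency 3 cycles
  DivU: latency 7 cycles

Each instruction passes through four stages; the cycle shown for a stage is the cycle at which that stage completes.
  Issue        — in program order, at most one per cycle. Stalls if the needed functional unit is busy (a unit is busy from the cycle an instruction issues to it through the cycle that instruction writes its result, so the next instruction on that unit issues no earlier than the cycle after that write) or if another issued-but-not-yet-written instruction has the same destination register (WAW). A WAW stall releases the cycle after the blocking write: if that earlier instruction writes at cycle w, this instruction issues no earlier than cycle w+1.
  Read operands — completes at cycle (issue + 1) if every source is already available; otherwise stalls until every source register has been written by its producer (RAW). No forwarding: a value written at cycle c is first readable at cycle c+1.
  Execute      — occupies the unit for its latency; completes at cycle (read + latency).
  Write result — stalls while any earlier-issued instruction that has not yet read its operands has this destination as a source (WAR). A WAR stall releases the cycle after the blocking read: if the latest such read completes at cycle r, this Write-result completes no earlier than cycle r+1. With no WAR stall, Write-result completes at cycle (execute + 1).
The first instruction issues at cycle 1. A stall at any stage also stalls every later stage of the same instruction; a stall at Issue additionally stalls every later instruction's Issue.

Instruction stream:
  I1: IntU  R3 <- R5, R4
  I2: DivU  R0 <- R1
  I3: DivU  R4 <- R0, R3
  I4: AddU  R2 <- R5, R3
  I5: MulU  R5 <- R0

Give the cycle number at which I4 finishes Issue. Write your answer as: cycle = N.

cycle = 13

I1: IS=1 RO=2 EX=3 WR=4
I2: IS=2 RO=3 EX=10 WR=11
I3: IS=12 RO=13 EX=20 WR=21  [struct: DivU busy until I2 writes@11]
I4: IS=13 RO=14 EX=16 WR=17
I5: IS=14 RO=15 EX=18 WR=19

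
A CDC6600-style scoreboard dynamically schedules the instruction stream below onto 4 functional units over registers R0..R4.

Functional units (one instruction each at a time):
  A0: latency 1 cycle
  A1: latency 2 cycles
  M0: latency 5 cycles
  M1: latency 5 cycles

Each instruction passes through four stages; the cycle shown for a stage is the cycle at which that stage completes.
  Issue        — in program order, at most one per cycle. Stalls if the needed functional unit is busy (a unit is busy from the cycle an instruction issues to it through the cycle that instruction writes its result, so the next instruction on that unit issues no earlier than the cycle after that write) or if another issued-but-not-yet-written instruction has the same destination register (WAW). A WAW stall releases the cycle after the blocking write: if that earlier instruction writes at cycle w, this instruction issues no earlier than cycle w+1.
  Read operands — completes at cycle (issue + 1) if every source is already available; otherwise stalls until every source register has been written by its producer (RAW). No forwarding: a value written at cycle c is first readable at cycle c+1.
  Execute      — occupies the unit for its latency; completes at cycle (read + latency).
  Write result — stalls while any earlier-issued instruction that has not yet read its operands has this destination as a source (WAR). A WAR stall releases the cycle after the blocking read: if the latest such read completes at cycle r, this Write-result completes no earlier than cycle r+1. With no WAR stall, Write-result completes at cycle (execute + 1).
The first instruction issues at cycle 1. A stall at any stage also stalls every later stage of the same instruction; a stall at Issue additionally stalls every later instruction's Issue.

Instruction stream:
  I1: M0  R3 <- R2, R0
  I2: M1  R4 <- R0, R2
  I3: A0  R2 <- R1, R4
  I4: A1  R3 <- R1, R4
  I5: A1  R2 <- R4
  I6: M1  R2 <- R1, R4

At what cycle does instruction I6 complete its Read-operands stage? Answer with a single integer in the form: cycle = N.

cycle = 20

I1 -> (1, 2, 7, 8)
I2 -> (2, 3, 8, 9)
I3 -> (3, 10, 11, 12)  // RAW R4: wait I2 write@9
I4 -> (9, 10, 12, 13)  // WAW R3: wait I1 write@8
I5 -> (14, 15, 17, 18)  // struct: A1 busy until I4 writes@13
I6 -> (19, 20, 25, 26)  // WAW R2: wait I5 write@18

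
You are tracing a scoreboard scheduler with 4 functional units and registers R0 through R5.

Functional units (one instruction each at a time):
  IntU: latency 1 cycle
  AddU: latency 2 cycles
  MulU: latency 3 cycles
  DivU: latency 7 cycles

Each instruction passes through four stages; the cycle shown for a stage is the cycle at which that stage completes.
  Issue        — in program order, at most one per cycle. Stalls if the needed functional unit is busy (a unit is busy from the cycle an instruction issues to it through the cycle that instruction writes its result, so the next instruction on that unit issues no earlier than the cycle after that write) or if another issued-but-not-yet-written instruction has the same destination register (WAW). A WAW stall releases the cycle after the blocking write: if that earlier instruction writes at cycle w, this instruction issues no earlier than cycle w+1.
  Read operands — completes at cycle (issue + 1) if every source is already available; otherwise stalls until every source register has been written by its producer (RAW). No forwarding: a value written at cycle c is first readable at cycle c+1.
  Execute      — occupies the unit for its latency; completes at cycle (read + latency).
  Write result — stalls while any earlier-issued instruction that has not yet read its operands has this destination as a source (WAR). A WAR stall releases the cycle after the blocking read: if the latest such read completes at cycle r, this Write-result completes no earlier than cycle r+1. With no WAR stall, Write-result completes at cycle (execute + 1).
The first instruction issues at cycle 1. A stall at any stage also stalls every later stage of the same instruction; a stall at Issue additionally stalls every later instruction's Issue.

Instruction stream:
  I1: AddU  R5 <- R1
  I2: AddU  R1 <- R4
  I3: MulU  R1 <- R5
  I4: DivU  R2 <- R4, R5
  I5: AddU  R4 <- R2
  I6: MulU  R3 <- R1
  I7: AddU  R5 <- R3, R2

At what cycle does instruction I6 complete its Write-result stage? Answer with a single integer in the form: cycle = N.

cycle = 22

I1: IS=1 RO=2 EX=4 WR=5
I2: IS=6 RO=7 EX=9 WR=10  [struct: AddU busy until I1 writes@5]
I3: IS=11 RO=12 EX=15 WR=16  [WAW R1: wait I2 write@10]
I4: IS=12 RO=13 EX=20 WR=21
I5: IS=13 RO=22 EX=24 WR=25  [RAW R2: wait I4 write@21]
I6: IS=17 RO=18 EX=21 WR=22  [struct: MulU busy until I3 writes@16]
I7: IS=26 RO=27 EX=29 WR=30  [struct: AddU busy until I5 writes@25]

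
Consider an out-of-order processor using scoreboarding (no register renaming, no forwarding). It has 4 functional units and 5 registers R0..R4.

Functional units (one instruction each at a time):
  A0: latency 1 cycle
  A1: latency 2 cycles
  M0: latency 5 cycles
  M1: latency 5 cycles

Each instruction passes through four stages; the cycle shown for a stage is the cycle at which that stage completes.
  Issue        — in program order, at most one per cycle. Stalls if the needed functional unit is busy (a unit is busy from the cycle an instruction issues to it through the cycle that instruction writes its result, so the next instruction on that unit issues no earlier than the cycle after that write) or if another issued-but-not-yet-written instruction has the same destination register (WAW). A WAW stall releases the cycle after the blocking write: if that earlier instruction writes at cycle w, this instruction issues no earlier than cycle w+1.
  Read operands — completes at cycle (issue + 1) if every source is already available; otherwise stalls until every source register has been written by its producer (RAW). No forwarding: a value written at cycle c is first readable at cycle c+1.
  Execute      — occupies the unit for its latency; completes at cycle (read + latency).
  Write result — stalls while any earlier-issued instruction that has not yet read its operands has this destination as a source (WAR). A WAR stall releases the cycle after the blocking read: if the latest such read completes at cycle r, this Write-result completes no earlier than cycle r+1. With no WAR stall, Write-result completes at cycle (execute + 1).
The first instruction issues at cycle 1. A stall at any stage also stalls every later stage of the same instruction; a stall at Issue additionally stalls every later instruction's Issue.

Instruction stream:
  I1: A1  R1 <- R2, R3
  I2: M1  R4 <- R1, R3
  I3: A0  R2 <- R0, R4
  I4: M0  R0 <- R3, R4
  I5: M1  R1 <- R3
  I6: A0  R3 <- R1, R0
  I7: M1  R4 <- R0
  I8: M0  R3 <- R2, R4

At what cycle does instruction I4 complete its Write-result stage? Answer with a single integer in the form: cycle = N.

cycle 1: I1 dispatched to A1
cycle 2: I1 operands ready, I2 dispatched to M1
cycle 3: I3 dispatched to A0
cycle 4: I1 complete, I4 dispatched to M0
cycle 5: R1←I1
cycle 6: I2 operands ready
cycle 11: I2 complete
cycle 12: R4←I2
cycle 13: I3 operands ready, I4 operands ready, I5 dispatched to M1
cycle 14: I3 complete, I5 operands ready
cycle 15: R2←I3
cycle 16: I6 dispatched to A0
cycle 18: I4 complete
cycle 19: R0←I4, I5 complete
cycle 20: R1←I5
cycle 21: I6 operands ready, I7 dispatched to M1
cycle 22: I6 complete, I7 operands ready
cycle 23: R3←I6
cycle 24: I8 dispatched to M0
cycle 27: I7 complete
cycle 28: R4←I7
cycle 29: I8 operands ready
cycle 34: I8 complete
cycle 35: R3←I8

cycle = 19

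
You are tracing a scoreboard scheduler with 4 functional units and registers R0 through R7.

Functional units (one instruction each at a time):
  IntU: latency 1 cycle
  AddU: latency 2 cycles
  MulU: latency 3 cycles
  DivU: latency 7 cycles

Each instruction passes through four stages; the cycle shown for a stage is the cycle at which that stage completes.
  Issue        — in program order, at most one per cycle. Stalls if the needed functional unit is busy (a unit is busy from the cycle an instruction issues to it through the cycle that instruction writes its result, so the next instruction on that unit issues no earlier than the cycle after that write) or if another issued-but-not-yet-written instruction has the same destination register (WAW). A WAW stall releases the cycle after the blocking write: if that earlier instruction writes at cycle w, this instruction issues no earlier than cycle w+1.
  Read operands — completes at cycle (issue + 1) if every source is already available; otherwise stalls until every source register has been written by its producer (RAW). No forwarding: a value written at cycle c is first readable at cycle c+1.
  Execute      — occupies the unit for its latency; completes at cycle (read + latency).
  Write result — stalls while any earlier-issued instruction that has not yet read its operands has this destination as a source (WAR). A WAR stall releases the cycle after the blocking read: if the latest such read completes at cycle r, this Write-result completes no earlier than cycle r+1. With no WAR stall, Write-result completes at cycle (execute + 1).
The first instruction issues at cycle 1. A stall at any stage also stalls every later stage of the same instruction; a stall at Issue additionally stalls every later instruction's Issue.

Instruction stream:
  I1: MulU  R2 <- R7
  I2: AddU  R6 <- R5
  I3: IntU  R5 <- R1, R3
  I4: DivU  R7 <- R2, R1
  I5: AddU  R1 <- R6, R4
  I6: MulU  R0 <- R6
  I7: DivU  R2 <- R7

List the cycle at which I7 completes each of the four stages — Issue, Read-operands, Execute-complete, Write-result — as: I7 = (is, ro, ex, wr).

I7 = (16, 17, 24, 25)

1) issue 1, read 2, done 5, write 6
2) issue 2, read 3, done 5, write 6
3) issue 3, read 4, done 5, write 6
4) issue 4, read 7, done 14, write 15  <RAW R2: wait I1 write@6>
5) issue 7, read 8, done 10, write 11  <struct: AddU busy until I2 writes@6>
6) issue 8, read 9, done 12, write 13
7) issue 16, read 17, done 24, write 25  <struct: DivU busy until I4 writes@15>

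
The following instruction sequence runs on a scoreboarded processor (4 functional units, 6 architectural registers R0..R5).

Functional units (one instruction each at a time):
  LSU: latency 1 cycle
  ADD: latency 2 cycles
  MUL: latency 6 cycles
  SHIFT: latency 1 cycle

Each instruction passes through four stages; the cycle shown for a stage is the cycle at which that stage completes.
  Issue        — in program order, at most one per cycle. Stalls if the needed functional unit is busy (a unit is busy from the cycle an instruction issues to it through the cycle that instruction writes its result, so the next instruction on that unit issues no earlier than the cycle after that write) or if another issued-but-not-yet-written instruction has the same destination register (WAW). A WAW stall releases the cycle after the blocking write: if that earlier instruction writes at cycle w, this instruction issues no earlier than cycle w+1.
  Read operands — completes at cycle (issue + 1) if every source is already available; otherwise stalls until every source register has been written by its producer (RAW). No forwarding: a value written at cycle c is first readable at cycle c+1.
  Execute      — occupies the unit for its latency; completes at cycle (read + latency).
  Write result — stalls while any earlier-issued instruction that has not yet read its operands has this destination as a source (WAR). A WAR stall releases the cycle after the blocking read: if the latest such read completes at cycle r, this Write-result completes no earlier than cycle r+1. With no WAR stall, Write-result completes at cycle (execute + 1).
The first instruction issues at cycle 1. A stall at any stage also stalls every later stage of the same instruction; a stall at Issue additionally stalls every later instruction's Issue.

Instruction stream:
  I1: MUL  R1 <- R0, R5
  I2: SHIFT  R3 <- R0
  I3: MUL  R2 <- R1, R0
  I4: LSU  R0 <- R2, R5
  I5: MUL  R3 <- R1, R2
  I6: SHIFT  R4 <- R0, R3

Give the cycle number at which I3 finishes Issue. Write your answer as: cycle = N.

I1 -> (1, 2, 8, 9)
I2 -> (2, 3, 4, 5)
I3 -> (10, 11, 17, 18)  // struct: MUL busy until I1 writes@9
I4 -> (11, 19, 20, 21)  // RAW R2: wait I3 write@18
I5 -> (19, 20, 26, 27)  // struct: MUL busy until I3 writes@18
I6 -> (20, 28, 29, 30)  // RAW R3: wait I5 write@27

cycle = 10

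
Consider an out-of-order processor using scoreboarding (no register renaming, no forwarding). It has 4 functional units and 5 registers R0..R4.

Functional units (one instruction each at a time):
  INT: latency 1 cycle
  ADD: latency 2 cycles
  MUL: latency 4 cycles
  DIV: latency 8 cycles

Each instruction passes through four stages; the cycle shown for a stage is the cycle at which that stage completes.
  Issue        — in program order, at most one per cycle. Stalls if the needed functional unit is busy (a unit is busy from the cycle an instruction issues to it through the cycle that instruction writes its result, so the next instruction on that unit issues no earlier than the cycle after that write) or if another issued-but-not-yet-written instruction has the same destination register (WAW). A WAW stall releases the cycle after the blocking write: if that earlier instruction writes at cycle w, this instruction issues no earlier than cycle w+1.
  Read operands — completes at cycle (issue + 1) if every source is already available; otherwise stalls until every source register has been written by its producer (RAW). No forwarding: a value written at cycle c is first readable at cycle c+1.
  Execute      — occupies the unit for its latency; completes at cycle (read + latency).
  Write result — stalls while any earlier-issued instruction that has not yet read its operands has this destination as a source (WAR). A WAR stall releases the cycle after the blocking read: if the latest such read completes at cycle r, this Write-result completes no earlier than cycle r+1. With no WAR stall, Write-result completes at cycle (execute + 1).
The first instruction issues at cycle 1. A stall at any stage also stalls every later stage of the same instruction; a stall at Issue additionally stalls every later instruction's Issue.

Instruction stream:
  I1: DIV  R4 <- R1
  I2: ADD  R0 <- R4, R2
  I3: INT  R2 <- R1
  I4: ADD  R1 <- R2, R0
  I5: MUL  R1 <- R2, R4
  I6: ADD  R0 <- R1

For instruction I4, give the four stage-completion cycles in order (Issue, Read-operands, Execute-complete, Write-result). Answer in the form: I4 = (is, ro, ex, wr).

1) issue 1, read 2, done 10, write 11
2) issue 2, read 12, done 14, write 15  <RAW R4: wait I1 write@11>
3) issue 3, read 4, done 5, write 13  <WAR R2: wait I2 read@12>
4) issue 16, read 17, done 19, write 20  <struct: ADD busy until I2 writes@15>
5) issue 21, read 22, done 26, write 27  <WAW R1: wait I4 write@20>
6) issue 22, read 28, done 30, write 31  <RAW R1: wait I5 write@27>

I4 = (16, 17, 19, 20)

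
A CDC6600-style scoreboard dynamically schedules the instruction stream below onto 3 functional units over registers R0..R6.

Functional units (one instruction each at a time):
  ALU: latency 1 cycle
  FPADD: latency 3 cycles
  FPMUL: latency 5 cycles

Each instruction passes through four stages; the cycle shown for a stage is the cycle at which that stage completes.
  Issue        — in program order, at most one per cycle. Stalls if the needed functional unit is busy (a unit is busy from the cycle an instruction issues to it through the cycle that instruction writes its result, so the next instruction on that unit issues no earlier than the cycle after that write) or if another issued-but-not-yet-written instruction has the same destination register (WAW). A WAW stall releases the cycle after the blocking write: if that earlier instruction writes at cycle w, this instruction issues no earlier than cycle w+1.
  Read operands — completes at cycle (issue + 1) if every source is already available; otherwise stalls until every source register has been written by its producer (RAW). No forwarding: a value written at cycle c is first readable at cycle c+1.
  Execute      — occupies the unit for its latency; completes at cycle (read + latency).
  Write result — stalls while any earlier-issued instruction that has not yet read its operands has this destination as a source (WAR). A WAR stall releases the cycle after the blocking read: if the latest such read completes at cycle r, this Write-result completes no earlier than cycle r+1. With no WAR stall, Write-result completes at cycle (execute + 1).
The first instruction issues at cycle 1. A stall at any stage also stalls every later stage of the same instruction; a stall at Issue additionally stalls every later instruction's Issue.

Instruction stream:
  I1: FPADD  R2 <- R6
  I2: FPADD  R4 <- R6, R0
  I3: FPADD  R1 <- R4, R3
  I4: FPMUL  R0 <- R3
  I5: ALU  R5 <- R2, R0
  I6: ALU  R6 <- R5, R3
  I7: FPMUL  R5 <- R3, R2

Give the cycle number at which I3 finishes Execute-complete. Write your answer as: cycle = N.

t=1  I1 issues→FPADD
t=2  I1 reads
t=5  I1 exec-done
t=6  I1 writes R2
t=7  I2 issues→FPADD
t=8  I2 reads
t=11  I2 exec-done
t=12  I2 writes R4
t=13  I3 issues→FPADD
t=14  I3 reads, I4 issues→FPMUL
t=15  I4 reads, I5 issues→ALU
t=17  I3 exec-done
t=18  I3 writes R1
t=20  I4 exec-done
t=21  I4 writes R0
t=22  I5 reads
t=23  I5 exec-done
t=24  I5 writes R5
t=25  I6 issues→ALU
t=26  I6 reads, I7 issues→FPMUL
t=27  I6 exec-done, I7 reads
t=28  I6 writes R6
t=32  I7 exec-done
t=33  I7 writes R5

cycle = 17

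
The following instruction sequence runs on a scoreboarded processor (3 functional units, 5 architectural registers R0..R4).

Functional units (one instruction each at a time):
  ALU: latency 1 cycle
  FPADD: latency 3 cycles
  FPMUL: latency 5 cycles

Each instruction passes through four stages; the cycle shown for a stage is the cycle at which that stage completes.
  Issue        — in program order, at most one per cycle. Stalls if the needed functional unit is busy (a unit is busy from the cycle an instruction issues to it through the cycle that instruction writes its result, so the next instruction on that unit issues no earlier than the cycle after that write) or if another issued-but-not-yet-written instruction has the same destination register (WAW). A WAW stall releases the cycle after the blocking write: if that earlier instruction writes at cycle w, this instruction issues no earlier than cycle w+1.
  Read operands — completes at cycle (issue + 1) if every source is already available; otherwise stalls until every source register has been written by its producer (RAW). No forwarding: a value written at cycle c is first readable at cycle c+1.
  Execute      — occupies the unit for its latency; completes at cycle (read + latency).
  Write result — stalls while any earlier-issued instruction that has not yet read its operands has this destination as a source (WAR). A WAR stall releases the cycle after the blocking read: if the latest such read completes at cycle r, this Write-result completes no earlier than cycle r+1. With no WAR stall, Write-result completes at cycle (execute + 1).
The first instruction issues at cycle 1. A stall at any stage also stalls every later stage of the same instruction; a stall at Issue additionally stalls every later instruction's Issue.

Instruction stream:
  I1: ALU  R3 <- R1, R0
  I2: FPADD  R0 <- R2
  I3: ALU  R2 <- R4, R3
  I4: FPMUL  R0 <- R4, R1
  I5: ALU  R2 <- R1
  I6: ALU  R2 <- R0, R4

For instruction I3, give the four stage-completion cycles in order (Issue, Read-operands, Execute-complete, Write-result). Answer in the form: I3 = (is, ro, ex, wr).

I3 = (5, 6, 7, 8)

[1] I1→ALU
[2] I1 RO · I2→FPADD
[3] I1 EX · I2 RO
[4] I1 WR R3
[5] I3→ALU
[6] I2 EX · I3 RO
[7] I2 WR R0 · I3 EX
[8] I3 WR R2 · I4→FPMUL
[9] I4 RO · I5→ALU
[10] I5 RO
[11] I5 EX
[12] I5 WR R2
[13] I6→ALU
[14] I4 EX
[15] I4 WR R0
[16] I6 RO
[17] I6 EX
[18] I6 WR R2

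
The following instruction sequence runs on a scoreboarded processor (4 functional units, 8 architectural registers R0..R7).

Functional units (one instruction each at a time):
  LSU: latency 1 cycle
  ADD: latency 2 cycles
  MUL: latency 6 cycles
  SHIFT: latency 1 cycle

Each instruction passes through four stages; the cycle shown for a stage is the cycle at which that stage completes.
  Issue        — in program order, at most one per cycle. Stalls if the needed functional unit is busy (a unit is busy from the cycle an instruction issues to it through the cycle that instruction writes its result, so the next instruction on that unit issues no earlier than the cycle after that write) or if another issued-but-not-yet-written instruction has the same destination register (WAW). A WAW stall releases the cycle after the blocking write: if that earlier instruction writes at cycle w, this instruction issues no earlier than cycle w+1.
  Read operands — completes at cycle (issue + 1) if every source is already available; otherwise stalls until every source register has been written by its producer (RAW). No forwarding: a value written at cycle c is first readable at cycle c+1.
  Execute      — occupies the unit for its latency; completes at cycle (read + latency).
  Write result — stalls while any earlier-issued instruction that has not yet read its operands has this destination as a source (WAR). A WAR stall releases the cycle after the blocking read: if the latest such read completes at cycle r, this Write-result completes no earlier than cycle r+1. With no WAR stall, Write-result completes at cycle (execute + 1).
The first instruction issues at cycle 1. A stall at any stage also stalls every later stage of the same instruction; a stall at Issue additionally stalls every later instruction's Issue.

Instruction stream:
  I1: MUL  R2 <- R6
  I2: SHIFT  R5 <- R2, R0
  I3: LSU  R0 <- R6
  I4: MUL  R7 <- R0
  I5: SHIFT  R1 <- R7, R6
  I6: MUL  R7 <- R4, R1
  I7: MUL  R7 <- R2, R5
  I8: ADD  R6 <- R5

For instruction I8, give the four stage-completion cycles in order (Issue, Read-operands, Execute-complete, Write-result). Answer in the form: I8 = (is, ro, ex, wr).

t=1  I1 issues→MUL
t=2  I1 reads · I2 issues→SHIFT
t=3  I3 issues→LSU
t=4  I3 reads
t=5  I3 exec-done
t=8  I1 exec-done
t=9  I1 writes R2
t=10  I2 reads · I4 issues→MUL
t=11  I2 exec-done · I3 writes R0
t=12  I2 writes R5 · I4 reads
t=13  I5 issues→SHIFT
t=18  I4 exec-done
t=19  I4 writes R7
t=20  I5 reads · I6 issues→MUL
t=21  I5 exec-done
t=22  I5 writes R1
t=23  I6 reads
t=29  I6 exec-done
t=30  I6 writes R7
t=31  I7 issues→MUL
t=32  I7 reads · I8 issues→ADD
t=33  I8 reads
t=35  I8 exec-done
t=36  I8 writes R6
t=38  I7 exec-done
t=39  I7 writes R7

I8 = (32, 33, 35, 36)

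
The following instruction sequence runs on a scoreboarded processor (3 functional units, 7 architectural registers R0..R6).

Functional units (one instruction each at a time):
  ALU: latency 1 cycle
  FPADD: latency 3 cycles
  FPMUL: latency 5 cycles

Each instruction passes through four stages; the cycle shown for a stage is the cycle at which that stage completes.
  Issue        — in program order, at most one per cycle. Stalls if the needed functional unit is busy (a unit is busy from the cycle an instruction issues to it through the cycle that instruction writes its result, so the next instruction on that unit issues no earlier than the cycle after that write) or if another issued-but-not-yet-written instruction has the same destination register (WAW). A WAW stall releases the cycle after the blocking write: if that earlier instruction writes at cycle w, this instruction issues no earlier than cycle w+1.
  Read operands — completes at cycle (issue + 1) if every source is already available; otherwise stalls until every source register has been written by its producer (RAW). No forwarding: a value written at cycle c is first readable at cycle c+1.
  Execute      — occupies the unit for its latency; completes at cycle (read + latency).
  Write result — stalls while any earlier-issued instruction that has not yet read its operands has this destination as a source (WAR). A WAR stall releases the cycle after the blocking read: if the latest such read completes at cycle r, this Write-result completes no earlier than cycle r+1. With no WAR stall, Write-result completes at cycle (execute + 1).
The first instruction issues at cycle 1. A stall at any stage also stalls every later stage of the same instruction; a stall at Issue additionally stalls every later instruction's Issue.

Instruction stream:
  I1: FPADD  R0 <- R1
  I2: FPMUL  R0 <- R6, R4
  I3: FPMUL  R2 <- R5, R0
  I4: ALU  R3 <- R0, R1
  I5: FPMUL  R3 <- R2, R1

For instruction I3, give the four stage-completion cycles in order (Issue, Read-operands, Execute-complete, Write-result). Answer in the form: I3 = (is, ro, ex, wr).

I3 = (15, 16, 21, 22)

I1  is:1  ro:2  ex:5  wr:6
I2  is:7  ro:8  ex:13  wr:14  — WAW R0: wait I1 write@6
I3  is:15  ro:16  ex:21  wr:22  — struct: FPMUL busy until I2 writes@14
I4  is:16  ro:17  ex:18  wr:19
I5  is:23  ro:24  ex:29  wr:30  — struct: FPMUL busy until I3 writes@22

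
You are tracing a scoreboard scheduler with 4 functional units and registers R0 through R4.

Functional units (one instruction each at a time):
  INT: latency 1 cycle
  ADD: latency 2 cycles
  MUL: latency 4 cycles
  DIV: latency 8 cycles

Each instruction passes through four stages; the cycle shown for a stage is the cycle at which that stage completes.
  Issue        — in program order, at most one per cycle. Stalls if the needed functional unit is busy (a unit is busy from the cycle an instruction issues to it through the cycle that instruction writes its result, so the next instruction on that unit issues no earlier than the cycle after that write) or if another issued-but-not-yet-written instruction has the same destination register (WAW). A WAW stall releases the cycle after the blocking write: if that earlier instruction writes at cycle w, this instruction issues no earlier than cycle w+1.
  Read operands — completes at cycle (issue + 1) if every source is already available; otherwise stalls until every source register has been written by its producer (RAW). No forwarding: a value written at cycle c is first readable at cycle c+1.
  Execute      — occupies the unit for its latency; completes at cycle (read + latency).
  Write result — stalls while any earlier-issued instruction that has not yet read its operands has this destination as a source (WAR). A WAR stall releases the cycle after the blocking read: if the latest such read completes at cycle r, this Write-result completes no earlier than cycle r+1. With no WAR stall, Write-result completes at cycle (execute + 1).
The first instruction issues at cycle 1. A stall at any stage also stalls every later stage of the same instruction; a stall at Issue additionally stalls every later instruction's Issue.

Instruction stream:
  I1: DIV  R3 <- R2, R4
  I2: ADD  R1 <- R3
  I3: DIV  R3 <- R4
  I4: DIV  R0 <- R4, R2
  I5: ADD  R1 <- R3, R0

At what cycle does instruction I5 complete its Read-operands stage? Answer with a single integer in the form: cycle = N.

cycle = 34

cycle 1: I1 issues→DIV
cycle 2: I1 reads, I2 issues→ADD
cycle 10: I1 exec-done
cycle 11: I1 writes R3
cycle 12: I2 reads, I3 issues→DIV
cycle 13: I3 reads
cycle 14: I2 exec-done
cycle 15: I2 writes R1
cycle 21: I3 exec-done
cycle 22: I3 writes R3
cycle 23: I4 issues→DIV
cycle 24: I4 reads, I5 issues→ADD
cycle 32: I4 exec-done
cycle 33: I4 writes R0
cycle 34: I5 reads
cycle 36: I5 exec-done
cycle 37: I5 writes R1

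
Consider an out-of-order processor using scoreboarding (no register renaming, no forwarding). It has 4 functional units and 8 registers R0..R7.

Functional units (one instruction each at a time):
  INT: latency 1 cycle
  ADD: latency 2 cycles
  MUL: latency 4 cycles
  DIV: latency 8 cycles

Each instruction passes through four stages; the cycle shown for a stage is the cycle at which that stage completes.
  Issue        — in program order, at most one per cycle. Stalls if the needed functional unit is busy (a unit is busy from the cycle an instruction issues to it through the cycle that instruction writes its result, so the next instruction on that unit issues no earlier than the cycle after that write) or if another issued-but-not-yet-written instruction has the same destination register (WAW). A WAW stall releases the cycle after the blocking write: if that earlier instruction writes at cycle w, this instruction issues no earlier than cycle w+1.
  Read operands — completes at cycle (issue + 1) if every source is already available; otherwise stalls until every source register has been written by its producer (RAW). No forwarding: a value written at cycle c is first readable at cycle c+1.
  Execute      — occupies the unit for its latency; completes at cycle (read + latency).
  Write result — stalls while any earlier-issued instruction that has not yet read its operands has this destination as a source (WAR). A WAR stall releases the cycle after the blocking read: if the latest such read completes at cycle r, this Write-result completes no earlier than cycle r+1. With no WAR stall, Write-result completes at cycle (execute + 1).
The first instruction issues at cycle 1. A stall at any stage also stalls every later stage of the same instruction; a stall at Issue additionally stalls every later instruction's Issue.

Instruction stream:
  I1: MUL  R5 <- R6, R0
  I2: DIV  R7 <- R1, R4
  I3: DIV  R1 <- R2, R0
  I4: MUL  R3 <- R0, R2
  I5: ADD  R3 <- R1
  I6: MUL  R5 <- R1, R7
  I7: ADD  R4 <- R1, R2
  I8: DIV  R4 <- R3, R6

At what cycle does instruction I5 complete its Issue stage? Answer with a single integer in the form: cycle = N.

cycle = 21

c1: I1 dispatched to MUL
c2: I1 operands ready | I2 dispatched to DIV
c3: I2 operands ready
c6: I1 complete
c7: R5←I1
c11: I2 complete
c12: R7←I2
c13: I3 dispatched to DIV
c14: I3 operands ready | I4 dispatched to MUL
c15: I4 operands ready
c19: I4 complete
c20: R3←I4
c21: I5 dispatched to ADD
c22: I3 complete | I6 dispatched to MUL
c23: R1←I3
c24: I5 operands ready | I6 operands ready
c26: I5 complete
c27: R3←I5
c28: I6 complete | I7 dispatched to ADD
c29: R5←I6 | I7 operands ready
c31: I7 complete
c32: R4←I7
c33: I8 dispatched to DIV
c34: I8 operands ready
c42: I8 complete
c43: R4←I8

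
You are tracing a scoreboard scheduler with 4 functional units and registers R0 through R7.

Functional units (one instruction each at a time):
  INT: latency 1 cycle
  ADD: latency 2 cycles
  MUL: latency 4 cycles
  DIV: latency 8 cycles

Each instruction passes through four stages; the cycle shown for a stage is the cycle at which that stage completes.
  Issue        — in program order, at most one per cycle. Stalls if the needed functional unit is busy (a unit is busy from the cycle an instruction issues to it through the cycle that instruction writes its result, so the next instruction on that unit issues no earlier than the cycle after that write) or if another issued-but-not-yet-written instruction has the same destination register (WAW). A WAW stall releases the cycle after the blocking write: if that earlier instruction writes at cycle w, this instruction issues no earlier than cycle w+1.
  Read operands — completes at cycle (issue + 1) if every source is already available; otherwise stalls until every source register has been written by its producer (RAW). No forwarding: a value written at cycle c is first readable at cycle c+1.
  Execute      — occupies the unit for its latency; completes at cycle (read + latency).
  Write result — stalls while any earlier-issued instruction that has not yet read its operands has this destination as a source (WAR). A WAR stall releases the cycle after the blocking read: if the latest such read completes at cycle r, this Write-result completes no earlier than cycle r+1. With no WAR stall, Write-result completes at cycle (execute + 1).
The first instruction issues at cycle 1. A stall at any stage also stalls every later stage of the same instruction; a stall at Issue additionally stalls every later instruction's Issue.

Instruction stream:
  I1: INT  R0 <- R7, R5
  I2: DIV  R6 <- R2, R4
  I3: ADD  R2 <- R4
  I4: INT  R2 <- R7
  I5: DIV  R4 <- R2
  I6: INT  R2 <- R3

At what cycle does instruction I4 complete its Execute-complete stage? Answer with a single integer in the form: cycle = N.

cycle = 10

t=1  I1 issues→INT
t=2  I1 reads | I2 issues→DIV
t=3  I1 exec-done | I2 reads | I3 issues→ADD
t=4  I1 writes R0 | I3 reads
t=6  I3 exec-done
t=7  I3 writes R2
t=8  I4 issues→INT
t=9  I4 reads
t=10  I4 exec-done
t=11  I2 exec-done | I4 writes R2
t=12  I2 writes R6
t=13  I5 issues→DIV
t=14  I5 reads | I6 issues→INT
t=15  I6 reads
t=16  I6 exec-done
t=17  I6 writes R2
t=22  I5 exec-done
t=23  I5 writes R4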